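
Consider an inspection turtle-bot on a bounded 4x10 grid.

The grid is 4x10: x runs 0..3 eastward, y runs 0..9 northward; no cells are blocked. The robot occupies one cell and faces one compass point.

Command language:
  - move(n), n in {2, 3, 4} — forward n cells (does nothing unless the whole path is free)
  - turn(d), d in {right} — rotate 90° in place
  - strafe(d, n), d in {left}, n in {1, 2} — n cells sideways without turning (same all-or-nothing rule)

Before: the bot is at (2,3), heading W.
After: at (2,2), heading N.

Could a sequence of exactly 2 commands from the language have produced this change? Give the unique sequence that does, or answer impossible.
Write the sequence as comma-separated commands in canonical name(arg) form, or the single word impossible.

key: position moved to (2,2) AND the heading swung to N — translation plus rotation needed
begin: at (2,3), heading W
[1] after strafe(left, 1): at (2,2), heading W
[2] after turn(right): at (2,2), heading N
no rival 2-sequence matches.

strafe(left, 1), turn(right)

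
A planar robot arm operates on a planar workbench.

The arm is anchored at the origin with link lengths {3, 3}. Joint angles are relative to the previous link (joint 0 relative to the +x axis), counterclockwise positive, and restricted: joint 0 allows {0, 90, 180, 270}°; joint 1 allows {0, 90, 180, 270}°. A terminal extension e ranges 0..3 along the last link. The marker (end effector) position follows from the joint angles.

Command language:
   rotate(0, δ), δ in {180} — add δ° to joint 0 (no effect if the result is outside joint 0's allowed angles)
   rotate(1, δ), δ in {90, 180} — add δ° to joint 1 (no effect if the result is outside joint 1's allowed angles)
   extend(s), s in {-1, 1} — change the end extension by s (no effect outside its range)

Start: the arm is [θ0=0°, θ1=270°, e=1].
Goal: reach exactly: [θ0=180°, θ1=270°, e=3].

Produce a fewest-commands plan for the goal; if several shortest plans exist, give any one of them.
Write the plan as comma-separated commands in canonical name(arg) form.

begin: [θ0=0°, θ1=270°, e=1]
[1] after extend(1): [θ0=0°, θ1=270°, e=2]
[2] after extend(1): [θ0=0°, θ1=270°, e=3]
[3] after rotate(0, 180): [θ0=180°, θ1=270°, e=3]
no 2-step plan works, so 3 is optimal.

extend(1), extend(1), rotate(0, 180)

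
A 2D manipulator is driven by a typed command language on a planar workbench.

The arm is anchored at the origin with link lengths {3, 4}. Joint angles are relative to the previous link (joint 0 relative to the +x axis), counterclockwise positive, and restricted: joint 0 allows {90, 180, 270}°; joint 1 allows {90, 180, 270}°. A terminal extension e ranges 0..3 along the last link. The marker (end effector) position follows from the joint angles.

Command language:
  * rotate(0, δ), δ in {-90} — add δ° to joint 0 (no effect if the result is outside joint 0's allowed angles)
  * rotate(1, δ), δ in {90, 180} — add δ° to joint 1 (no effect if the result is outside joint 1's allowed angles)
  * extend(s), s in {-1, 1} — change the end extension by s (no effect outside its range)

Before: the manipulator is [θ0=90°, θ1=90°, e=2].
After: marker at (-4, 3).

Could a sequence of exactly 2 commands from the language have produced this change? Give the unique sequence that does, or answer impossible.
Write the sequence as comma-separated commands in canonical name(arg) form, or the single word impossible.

initial: [θ0=90°, θ1=90°, e=2]
step 1 (extend(-1)): [θ0=90°, θ1=90°, e=1]
step 2 (extend(-1)): [θ0=90°, θ1=90°, e=0]
no rival 2-sequence matches.

extend(-1), extend(-1)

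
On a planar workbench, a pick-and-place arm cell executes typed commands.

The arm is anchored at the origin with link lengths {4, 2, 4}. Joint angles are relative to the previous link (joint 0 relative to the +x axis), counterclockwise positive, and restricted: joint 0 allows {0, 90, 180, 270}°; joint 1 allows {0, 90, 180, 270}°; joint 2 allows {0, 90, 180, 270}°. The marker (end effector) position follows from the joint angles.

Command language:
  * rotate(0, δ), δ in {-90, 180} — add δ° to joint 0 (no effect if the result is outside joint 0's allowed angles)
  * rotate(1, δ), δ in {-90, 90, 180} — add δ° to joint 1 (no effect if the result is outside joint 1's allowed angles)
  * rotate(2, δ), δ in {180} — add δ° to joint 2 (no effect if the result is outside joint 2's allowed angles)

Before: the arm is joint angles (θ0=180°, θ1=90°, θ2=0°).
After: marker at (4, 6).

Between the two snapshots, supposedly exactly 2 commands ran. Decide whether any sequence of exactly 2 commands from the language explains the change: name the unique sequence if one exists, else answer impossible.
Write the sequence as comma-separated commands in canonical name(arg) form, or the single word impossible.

start: joint angles (θ0=180°, θ1=90°, θ2=0°)
1. rotate(0, -90) → joint angles (θ0=90°, θ1=90°, θ2=0°)
2. rotate(0, -90) → joint angles (θ0=0°, θ1=90°, θ2=0°)
all 36 alternatives checked — unique.

rotate(0, -90), rotate(0, -90)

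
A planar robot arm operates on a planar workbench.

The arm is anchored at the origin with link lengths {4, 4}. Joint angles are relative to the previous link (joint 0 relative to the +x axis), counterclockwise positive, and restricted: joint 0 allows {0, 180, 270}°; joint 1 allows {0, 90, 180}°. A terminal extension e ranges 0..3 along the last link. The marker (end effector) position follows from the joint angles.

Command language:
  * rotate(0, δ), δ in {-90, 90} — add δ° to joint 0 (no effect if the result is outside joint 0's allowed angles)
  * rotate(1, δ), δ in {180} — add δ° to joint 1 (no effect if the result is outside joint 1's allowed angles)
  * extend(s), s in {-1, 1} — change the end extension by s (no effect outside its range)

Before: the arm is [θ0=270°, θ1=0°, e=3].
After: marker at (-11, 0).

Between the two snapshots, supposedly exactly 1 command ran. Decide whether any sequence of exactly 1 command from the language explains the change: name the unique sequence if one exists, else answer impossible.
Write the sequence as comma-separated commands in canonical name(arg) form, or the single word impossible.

rotate(0, -90)

t0: [θ0=270°, θ1=0°, e=3]
t=1 rotate(0, -90) ⇒ [θ0=180°, θ1=0°, e=3]
all 5 alternatives checked — unique.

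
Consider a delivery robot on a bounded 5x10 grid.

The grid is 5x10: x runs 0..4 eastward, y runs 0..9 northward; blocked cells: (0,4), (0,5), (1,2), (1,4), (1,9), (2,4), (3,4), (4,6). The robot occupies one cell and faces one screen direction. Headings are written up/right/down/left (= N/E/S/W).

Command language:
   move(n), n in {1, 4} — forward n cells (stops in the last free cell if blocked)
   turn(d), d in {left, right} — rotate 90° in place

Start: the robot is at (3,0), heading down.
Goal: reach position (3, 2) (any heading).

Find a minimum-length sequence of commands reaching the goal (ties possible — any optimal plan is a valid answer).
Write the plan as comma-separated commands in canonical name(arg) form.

turn(right), turn(right), move(1), move(1)

initial: at (3,0), heading down
[1] after turn(right): at (3,0), heading left
[2] after turn(right): at (3,0), heading up
[3] after move(1): at (3,1), heading up
[4] after move(1): at (3,2), heading up
no 3-step plan works, so 4 is optimal.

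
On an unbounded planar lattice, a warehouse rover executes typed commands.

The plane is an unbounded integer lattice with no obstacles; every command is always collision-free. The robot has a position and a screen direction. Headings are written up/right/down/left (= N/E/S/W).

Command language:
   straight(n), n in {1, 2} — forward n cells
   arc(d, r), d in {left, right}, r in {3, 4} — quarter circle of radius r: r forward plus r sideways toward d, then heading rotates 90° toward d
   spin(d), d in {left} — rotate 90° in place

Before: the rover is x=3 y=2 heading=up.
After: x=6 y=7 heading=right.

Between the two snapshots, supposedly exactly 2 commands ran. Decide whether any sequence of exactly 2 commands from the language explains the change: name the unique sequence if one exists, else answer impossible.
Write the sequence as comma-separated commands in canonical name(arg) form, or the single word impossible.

straight(2), arc(right, 3)

key: running arc(right, 3) before straight(2) would end elsewhere — order is forced
from: x=3 y=2 heading=up
[1] after straight(2): x=3 y=4 heading=up
[2] after arc(right, 3): x=6 y=7 heading=right
no other 2-command option fits: unique.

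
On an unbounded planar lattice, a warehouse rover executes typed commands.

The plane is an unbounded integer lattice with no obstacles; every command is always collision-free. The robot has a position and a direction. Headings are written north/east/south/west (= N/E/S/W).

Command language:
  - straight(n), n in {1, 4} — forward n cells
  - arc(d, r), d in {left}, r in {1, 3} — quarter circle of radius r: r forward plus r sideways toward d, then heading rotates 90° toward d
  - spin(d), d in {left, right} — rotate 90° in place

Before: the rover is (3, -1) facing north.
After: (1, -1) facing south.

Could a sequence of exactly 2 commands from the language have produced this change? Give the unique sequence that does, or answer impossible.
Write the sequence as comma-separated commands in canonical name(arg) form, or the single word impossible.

key: position moved to (1,-1) AND the heading swung to S — translation plus rotation needed
t0: (3, -1) facing north
1. arc(left, 1) → (2, 0) facing west
2. arc(left, 1) → (1, -1) facing south
uniquely the one of 36 2-step routes that fits.

arc(left, 1), arc(left, 1)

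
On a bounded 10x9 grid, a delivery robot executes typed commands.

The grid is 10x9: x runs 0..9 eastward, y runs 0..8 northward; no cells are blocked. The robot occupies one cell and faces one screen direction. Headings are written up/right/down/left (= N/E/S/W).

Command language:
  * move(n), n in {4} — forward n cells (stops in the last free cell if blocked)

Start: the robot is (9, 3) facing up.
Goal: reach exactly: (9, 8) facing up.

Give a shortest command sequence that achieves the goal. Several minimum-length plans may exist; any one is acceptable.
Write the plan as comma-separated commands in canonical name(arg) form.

begin: (9, 3) facing up
step 1 (move(4)): (9, 7) facing up
step 2 (move(4)): (9, 8) facing up
no 1-step plan works, so 2 is optimal.

move(4), move(4)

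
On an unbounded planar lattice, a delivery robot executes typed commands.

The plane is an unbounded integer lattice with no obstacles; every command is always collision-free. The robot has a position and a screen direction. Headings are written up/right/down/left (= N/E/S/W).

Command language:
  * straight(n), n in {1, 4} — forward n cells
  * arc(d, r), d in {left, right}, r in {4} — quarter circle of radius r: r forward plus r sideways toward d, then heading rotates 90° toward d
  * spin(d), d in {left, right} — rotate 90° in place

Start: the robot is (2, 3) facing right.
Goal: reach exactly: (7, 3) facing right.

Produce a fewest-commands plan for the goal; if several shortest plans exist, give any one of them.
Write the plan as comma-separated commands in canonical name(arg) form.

start: (2, 3) facing right
step 1 (straight(1)): (3, 3) facing right
step 2 (straight(4)): (7, 3) facing right
no 1-step plan works, so 2 is optimal.

straight(1), straight(4)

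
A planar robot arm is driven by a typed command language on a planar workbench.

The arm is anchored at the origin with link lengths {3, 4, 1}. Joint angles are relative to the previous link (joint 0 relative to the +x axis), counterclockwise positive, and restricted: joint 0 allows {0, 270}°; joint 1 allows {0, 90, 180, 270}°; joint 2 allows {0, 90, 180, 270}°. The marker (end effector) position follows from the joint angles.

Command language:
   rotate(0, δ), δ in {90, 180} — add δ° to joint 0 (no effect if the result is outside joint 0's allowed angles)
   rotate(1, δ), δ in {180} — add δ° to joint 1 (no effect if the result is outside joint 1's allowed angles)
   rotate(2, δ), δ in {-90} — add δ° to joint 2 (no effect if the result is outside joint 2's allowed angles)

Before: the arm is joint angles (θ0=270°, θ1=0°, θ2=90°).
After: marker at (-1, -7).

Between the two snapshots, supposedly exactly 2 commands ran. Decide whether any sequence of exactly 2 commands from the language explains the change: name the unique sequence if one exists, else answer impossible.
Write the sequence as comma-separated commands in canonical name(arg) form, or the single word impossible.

rotate(2, -90), rotate(2, -90)

start: joint angles (θ0=270°, θ1=0°, θ2=90°)
t=1 rotate(2, -90) ⇒ joint angles (θ0=270°, θ1=0°, θ2=0°)
t=2 rotate(2, -90) ⇒ joint angles (θ0=270°, θ1=0°, θ2=270°)
all 16 alternatives checked — unique.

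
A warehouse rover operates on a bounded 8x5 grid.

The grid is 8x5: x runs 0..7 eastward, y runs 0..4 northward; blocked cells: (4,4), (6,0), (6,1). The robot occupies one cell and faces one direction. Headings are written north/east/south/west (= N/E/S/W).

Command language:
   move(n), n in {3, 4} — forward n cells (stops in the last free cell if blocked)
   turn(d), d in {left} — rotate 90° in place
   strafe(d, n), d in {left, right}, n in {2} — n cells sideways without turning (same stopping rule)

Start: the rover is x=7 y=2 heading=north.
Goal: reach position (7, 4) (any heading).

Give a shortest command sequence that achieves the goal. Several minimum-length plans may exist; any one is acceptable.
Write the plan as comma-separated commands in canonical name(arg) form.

t0: x=7 y=2 heading=north
step 1 (move(4)): x=7 y=4 heading=north
nothing shorter than 1 reaches the goal.

move(4)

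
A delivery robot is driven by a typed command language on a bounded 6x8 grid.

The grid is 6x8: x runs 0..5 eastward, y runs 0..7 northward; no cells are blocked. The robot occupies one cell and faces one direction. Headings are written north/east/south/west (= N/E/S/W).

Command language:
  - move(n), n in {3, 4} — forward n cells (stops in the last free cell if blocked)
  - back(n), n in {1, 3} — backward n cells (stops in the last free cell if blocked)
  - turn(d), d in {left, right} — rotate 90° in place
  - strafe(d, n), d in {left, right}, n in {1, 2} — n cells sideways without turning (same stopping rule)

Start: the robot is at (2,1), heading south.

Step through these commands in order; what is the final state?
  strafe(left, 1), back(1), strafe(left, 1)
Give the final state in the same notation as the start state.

at (4,2), heading south

t0: at (2,1), heading south
[1] after strafe(left, 1): at (3,1), heading south
[2] after back(1): at (3,2), heading south
[3] after strafe(left, 1): at (4,2), heading south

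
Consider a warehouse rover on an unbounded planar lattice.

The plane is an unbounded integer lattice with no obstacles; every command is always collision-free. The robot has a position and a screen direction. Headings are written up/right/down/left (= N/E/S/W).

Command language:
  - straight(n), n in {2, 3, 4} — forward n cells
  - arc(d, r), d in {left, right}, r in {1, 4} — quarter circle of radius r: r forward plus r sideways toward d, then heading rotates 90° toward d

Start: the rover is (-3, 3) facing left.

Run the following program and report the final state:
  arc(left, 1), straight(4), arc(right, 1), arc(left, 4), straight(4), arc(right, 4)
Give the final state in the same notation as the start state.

(-13, -15) facing left

initial: (-3, 3) facing left
[1] after arc(left, 1): (-4, 2) facing down
[2] after straight(4): (-4, -2) facing down
[3] after arc(right, 1): (-5, -3) facing left
[4] after arc(left, 4): (-9, -7) facing down
[5] after straight(4): (-9, -11) facing down
[6] after arc(right, 4): (-13, -15) facing left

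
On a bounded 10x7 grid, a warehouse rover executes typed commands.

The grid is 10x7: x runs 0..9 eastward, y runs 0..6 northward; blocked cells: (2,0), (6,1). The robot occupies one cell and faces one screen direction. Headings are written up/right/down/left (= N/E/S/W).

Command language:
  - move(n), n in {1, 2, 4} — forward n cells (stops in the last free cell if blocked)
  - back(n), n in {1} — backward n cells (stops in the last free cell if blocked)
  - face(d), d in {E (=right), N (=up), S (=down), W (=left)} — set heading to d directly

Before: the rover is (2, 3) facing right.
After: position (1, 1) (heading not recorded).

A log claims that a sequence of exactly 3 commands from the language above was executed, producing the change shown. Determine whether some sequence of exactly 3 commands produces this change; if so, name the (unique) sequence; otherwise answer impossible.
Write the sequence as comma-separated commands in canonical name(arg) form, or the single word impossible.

key: running move(2) before back(1) would end elsewhere — order is forced
t0: (2, 3) facing right
[1] after back(1): (1, 3) facing right
[2] after face(S): (1, 3) facing down
[3] after move(2): (1, 1) facing down
all 512 alternatives checked — unique.

back(1), face(S), move(2)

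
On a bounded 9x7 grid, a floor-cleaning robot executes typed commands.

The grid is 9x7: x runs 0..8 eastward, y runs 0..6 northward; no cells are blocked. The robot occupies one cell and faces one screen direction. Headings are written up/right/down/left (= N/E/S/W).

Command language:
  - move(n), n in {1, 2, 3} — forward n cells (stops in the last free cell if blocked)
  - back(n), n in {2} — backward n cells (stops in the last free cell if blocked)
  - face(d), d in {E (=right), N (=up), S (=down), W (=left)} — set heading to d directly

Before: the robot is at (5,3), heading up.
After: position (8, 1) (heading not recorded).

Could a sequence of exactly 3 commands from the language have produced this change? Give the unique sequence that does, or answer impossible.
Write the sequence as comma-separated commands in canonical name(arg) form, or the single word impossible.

back(2), face(E), move(3)

key: running move(3) before back(2) would end elsewhere — order is forced
begin: at (5,3), heading up
step 1 (back(2)): at (5,1), heading up
step 2 (face(E)): at (5,1), heading right
step 3 (move(3)): at (8,1), heading right
all 512 alternatives checked — unique.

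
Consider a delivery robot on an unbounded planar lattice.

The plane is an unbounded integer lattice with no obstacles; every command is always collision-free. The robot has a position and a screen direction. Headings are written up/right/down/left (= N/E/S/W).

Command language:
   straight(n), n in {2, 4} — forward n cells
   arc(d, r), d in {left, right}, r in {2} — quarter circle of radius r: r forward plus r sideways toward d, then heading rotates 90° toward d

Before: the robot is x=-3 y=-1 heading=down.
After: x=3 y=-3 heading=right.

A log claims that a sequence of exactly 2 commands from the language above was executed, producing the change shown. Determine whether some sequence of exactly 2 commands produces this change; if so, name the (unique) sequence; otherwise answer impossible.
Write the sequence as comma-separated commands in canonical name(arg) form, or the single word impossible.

key: running straight(4) before arc(left, 2) would end elsewhere — order is forced
t0: x=-3 y=-1 heading=down
[1] after arc(left, 2): x=-1 y=-3 heading=right
[2] after straight(4): x=3 y=-3 heading=right
no other 2-command option fits: unique.

arc(left, 2), straight(4)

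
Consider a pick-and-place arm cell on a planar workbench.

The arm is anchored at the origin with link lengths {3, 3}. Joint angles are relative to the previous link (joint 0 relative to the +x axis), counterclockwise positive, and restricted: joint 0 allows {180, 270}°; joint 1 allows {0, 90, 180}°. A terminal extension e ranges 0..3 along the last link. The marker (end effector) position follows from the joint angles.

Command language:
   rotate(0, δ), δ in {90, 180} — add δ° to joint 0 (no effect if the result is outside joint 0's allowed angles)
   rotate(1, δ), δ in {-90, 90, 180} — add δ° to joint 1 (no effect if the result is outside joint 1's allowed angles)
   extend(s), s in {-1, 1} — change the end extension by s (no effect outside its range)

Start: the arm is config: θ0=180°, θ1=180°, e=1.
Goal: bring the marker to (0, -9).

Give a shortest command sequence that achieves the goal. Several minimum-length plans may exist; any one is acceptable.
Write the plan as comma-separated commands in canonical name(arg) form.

from: config: θ0=180°, θ1=180°, e=1
[1] after rotate(0, 90): config: θ0=270°, θ1=180°, e=1
[2] after rotate(1, 180): config: θ0=270°, θ1=0°, e=1
[3] after extend(1): config: θ0=270°, θ1=0°, e=2
[4] after extend(1): config: θ0=270°, θ1=0°, e=3
no 3-step plan works, so 4 is optimal.

rotate(0, 90), rotate(1, 180), extend(1), extend(1)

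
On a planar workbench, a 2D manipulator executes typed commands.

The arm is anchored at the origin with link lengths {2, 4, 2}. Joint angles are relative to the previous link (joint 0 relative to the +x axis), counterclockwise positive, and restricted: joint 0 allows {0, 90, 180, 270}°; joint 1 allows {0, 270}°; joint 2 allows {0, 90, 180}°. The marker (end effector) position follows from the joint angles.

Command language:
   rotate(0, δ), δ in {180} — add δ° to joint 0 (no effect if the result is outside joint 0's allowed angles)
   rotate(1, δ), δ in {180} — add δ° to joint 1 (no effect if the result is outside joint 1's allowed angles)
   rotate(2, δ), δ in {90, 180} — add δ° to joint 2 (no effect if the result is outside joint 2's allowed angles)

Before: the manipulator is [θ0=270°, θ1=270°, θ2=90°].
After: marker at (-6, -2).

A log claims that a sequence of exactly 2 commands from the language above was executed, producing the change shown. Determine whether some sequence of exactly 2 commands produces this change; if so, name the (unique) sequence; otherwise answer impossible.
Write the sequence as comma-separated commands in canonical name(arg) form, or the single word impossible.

rotate(2, 90), rotate(2, 180)

key: running rotate(2, 180) before rotate(2, 90) would end elsewhere — order is forced
start: [θ0=270°, θ1=270°, θ2=90°]
[1] after rotate(2, 90): [θ0=270°, θ1=270°, θ2=180°]
[2] after rotate(2, 180): [θ0=270°, θ1=270°, θ2=0°]
all 16 alternatives checked — unique.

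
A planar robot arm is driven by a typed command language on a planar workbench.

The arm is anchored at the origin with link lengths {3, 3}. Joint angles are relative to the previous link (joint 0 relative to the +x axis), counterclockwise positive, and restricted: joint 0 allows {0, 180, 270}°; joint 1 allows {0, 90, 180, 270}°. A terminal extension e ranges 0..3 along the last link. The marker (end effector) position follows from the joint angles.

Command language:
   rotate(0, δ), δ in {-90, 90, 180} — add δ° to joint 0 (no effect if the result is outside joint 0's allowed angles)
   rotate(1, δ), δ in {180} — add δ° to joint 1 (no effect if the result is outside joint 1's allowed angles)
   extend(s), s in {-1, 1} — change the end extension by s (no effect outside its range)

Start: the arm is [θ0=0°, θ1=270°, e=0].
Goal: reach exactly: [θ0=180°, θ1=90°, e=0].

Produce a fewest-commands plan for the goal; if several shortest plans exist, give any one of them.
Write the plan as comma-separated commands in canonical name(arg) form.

rotate(0, 180), rotate(1, 180)

initial: [θ0=0°, θ1=270°, e=0]
step 1 (rotate(0, 180)): [θ0=180°, θ1=270°, e=0]
step 2 (rotate(1, 180)): [θ0=180°, θ1=90°, e=0]
minimal: 2 command(s), checked below 2.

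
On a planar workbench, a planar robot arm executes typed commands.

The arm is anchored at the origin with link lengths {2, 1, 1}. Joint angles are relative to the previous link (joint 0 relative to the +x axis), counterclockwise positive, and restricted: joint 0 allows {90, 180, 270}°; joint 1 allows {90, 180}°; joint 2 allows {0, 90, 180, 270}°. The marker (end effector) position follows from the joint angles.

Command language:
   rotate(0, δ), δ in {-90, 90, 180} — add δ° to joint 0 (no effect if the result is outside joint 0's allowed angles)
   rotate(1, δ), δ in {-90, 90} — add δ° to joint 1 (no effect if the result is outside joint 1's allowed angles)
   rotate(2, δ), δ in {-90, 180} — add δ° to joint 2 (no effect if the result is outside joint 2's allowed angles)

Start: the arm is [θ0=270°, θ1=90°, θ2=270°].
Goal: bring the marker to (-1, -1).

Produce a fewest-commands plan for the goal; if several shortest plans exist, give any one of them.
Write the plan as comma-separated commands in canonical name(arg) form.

rotate(0, -90), rotate(2, 180)

t0: [θ0=270°, θ1=90°, θ2=270°]
1. rotate(0, -90) → [θ0=180°, θ1=90°, θ2=270°]
2. rotate(2, 180) → [θ0=180°, θ1=90°, θ2=90°]
minimal: 2 command(s), checked below 2.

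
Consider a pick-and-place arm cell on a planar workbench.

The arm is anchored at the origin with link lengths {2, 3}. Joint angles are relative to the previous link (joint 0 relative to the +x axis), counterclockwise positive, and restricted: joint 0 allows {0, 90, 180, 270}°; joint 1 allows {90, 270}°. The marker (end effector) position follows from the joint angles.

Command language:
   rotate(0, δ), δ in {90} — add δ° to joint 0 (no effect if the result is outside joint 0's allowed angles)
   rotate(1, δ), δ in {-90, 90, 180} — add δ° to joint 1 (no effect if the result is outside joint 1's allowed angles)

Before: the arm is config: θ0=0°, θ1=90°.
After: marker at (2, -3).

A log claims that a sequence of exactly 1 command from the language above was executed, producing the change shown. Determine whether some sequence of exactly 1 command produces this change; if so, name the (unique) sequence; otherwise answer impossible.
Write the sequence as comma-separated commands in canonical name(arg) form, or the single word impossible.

rotate(1, 180)

from: config: θ0=0°, θ1=90°
t=1 rotate(1, 180) ⇒ config: θ0=0°, θ1=270°
uniquely the one of 4 1-step routes that fits.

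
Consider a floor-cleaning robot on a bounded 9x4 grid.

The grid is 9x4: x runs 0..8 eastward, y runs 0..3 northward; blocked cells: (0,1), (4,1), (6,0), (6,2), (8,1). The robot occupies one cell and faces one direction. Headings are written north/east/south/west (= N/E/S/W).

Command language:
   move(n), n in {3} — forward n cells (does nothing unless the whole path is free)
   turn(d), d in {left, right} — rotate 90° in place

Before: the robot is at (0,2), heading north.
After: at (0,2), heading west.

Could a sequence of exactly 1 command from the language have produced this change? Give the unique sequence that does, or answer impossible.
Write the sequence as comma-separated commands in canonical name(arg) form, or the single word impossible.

turn(left)

key: parked at (0,2) the whole time — nothing moves the robot
start: at (0,2), heading north
[1] after turn(left): at (0,2), heading west
no other 1-command option fits: unique.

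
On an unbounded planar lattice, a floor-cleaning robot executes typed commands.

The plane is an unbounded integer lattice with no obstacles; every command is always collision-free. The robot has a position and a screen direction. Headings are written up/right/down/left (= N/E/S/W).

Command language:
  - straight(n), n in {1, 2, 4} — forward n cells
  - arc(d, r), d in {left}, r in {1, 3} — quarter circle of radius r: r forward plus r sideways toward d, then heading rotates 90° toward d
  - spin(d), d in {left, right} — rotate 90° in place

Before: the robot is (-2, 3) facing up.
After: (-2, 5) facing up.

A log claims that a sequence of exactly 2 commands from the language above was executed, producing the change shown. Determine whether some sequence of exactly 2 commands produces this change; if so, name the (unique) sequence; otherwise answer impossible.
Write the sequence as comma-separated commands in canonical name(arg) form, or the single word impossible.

key: heading stays N — no command in the sequence turns
t0: (-2, 3) facing up
1. straight(1) → (-2, 4) facing up
2. straight(1) → (-2, 5) facing up
all 49 alternatives checked — unique.

straight(1), straight(1)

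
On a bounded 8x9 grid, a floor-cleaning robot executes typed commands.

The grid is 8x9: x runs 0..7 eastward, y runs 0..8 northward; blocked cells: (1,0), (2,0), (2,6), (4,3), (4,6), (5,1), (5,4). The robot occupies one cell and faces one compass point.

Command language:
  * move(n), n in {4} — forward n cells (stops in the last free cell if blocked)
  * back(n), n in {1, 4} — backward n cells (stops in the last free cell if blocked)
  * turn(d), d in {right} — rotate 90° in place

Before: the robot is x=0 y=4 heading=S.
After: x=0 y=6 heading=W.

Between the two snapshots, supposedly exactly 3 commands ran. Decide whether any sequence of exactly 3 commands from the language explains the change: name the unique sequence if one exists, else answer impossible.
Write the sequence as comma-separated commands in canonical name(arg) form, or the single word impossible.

key: cell and facing (now W) both changed — the 3 commands mix motion and turning
initial: x=0 y=4 heading=S
1. back(1) → x=0 y=5 heading=S
2. back(1) → x=0 y=6 heading=S
3. turn(right) → x=0 y=6 heading=W
no other 3-command option fits: unique.

back(1), back(1), turn(right)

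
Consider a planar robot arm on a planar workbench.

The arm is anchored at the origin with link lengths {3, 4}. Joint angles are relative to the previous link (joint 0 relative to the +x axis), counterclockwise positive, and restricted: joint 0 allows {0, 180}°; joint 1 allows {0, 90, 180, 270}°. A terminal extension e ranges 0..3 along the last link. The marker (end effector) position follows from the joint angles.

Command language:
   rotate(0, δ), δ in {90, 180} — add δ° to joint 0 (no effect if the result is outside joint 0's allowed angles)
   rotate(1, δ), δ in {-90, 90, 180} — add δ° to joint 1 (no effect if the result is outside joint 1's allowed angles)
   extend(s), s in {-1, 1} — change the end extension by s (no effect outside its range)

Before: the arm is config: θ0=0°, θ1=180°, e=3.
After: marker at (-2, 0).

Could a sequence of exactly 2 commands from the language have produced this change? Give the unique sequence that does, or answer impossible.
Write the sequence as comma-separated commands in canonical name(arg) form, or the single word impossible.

extend(-1), extend(-1)

begin: config: θ0=0°, θ1=180°, e=3
[1] after extend(-1): config: θ0=0°, θ1=180°, e=2
[2] after extend(-1): config: θ0=0°, θ1=180°, e=1
all 49 alternatives checked — unique.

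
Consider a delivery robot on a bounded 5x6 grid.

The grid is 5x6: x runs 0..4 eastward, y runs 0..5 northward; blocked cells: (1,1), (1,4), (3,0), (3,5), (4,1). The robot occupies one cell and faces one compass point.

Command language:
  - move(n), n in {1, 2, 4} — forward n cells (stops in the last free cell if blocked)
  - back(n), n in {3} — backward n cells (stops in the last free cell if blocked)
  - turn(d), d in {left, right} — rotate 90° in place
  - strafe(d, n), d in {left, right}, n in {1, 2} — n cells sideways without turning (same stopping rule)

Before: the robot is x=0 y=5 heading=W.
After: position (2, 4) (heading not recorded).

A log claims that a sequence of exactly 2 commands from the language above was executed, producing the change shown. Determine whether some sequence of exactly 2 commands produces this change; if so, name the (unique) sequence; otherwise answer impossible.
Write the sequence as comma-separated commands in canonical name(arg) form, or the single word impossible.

key: running strafe(left, 1) before back(3) would end elsewhere — order is forced
begin: x=0 y=5 heading=W
1. back(3) → x=2 y=5 heading=W
2. strafe(left, 1) → x=2 y=4 heading=W
uniquely the one of 100 2-step routes that fits.

back(3), strafe(left, 1)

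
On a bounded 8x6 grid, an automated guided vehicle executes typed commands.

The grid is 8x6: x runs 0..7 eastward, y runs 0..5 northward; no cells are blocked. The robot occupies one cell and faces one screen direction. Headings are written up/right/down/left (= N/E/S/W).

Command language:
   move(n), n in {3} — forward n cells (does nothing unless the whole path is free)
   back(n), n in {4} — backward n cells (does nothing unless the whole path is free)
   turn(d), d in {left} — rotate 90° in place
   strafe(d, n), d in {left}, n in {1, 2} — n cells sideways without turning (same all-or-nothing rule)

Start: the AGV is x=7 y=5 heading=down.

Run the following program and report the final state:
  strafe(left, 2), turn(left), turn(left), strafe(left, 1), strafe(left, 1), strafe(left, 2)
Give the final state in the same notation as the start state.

begin: x=7 y=5 heading=down
step 1 (strafe(left, 2)): x=7 y=5 heading=down
step 2 (turn(left)): x=7 y=5 heading=right
step 3 (turn(left)): x=7 y=5 heading=up
step 4 (strafe(left, 1)): x=6 y=5 heading=up
step 5 (strafe(left, 1)): x=5 y=5 heading=up
step 6 (strafe(left, 2)): x=3 y=5 heading=up

x=3 y=5 heading=up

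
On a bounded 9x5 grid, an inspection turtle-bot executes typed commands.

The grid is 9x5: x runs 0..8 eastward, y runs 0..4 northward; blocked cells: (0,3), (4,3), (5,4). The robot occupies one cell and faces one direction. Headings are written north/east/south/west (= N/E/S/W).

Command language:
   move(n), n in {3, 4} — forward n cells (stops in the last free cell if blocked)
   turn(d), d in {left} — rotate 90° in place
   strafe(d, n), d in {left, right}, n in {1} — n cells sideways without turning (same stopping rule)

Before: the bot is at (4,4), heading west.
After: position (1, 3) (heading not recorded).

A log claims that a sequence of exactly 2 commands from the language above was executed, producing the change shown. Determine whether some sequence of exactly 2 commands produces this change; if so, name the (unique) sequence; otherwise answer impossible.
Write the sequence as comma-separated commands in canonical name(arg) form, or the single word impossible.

key: running strafe(left, 1) before move(3) would end elsewhere — order is forced
initial: at (4,4), heading west
[1] after move(3): at (1,4), heading west
[2] after strafe(left, 1): at (1,3), heading west
no rival 2-sequence matches.

move(3), strafe(left, 1)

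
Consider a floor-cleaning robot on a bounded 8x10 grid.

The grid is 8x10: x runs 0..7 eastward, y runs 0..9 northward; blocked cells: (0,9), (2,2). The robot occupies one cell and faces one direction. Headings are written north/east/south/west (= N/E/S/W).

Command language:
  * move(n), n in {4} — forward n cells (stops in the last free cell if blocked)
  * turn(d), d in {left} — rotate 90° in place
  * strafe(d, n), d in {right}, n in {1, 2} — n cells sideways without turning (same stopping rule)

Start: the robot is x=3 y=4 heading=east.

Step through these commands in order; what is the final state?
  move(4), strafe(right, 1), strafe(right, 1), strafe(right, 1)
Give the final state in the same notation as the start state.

x=7 y=1 heading=east

t0: x=3 y=4 heading=east
t=1 move(4) ⇒ x=7 y=4 heading=east
t=2 strafe(right, 1) ⇒ x=7 y=3 heading=east
t=3 strafe(right, 1) ⇒ x=7 y=2 heading=east
t=4 strafe(right, 1) ⇒ x=7 y=1 heading=east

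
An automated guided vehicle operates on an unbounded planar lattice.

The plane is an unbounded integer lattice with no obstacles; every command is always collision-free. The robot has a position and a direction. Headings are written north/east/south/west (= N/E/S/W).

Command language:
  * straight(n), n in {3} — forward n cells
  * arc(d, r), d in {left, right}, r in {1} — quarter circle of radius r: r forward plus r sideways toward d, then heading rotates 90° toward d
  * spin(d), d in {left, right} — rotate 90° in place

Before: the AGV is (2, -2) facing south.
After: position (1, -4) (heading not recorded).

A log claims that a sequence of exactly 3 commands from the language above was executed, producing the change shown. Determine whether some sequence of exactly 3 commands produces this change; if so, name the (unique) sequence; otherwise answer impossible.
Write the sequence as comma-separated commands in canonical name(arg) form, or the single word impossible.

straight(3), spin(right), arc(right, 1)

key: order matters: swapping straight(3) and arc(right, 1) lands elsewhere
begin: (2, -2) facing south
1. straight(3) → (2, -5) facing south
2. spin(right) → (2, -5) facing west
3. arc(right, 1) → (1, -4) facing north
uniquely the one of 125 3-step routes that fits.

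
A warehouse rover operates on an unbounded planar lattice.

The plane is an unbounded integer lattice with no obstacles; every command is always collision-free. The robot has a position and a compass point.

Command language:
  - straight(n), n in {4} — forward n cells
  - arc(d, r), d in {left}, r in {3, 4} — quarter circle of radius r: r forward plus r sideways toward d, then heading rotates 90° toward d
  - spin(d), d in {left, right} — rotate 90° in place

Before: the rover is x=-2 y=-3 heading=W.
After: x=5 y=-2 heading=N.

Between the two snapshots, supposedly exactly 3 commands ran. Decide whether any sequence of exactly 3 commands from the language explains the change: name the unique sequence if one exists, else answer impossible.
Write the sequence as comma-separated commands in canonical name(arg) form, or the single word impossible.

spin(left), arc(left, 3), arc(left, 4)

key: cell and facing (now N) both changed — the 3 commands mix motion and turning
initial: x=-2 y=-3 heading=W
step 1 (spin(left)): x=-2 y=-3 heading=S
step 2 (arc(left, 3)): x=1 y=-6 heading=E
step 3 (arc(left, 4)): x=5 y=-2 heading=N
no rival 3-sequence matches.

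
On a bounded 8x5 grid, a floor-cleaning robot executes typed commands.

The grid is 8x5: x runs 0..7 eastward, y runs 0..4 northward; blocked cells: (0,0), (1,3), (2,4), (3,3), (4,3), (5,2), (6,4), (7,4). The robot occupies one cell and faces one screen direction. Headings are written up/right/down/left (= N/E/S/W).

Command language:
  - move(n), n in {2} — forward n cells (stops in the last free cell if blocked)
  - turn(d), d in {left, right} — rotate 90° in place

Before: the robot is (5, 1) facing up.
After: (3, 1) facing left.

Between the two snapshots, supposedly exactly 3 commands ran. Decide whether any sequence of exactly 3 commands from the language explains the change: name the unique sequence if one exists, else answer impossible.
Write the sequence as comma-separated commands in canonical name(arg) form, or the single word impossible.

key: the first move(2) is stopped early by the blocked cell at (5,2)
initial: (5, 1) facing up
[1] after move(2): (5, 1) facing up
[2] after turn(left): (5, 1) facing left
[3] after move(2): (3, 1) facing left
no rival 3-sequence matches.

move(2), turn(left), move(2)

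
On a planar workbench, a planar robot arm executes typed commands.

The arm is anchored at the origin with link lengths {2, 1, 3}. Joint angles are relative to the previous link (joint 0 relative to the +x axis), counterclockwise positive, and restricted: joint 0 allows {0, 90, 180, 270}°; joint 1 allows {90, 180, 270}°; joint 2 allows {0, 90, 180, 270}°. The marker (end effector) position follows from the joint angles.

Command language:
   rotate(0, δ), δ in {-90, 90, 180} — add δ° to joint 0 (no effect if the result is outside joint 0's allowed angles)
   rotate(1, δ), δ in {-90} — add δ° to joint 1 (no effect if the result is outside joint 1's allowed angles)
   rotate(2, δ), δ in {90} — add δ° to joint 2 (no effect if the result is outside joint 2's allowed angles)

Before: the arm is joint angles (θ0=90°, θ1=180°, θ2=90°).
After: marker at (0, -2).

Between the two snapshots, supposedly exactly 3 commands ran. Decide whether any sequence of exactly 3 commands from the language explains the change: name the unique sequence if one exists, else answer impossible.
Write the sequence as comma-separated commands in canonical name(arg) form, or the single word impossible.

rotate(2, 90), rotate(2, 90), rotate(2, 90)

begin: joint angles (θ0=90°, θ1=180°, θ2=90°)
1. rotate(2, 90) → joint angles (θ0=90°, θ1=180°, θ2=180°)
2. rotate(2, 90) → joint angles (θ0=90°, θ1=180°, θ2=270°)
3. rotate(2, 90) → joint angles (θ0=90°, θ1=180°, θ2=0°)
all 125 alternatives checked — unique.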